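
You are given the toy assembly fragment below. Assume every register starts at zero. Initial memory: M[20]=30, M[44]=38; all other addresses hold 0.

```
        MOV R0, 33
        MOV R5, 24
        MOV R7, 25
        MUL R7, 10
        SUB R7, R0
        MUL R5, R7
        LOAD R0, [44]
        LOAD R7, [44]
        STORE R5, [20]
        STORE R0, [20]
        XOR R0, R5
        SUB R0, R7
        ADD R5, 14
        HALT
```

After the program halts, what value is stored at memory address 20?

MOV R0, 33 → R0=33
MOV R5, 24 → R5=24
MOV R7, 25 → R7=25
MUL R7, 10 → R7=25*10=250
SUB R7, R0 → R7=250-33=217
MUL R5, R7 → R5=24*217=5208
LOAD R0, [44] → R0=M[44]=38
LOAD R7, [44] → R7=M[44]=38
STORE R5, [20] → M[20]=5208
STORE R0, [20] → M[20]=38
XOR R0, R5 → R0=38^5208=5246
SUB R0, R7 → R0=5246-38=5208
ADD R5, 14 → R5=5208+14=5222
halt.

38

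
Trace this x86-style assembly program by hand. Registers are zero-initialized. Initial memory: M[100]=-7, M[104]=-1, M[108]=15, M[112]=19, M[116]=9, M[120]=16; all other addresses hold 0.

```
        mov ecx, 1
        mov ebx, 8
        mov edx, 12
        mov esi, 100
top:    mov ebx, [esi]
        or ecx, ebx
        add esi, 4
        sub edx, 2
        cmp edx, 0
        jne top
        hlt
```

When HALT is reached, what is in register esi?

124

ecx=1
ebx=8
edx=12
esi=100
ebx=M[100]=-7
ecx=1|(-7)=-7
esi=100+4=104
edx=12-2=10
cmp edx, 0  (cmp 10,0)
jne top: taken
ebx=M[104]=-1
ecx=(-7)|(-1)=-1
esi=104+4=108
edx=10-2=8
cmp edx, 0  (cmp 8,0)
jne top: taken
ebx=M[108]=15
ecx=(-1)|15=-1
esi=108+4=112
edx=8-2=6
cmp edx, 0  (cmp 6,0)
jne top: taken
ebx=M[112]=19
ecx=(-1)|19=-1
esi=112+4=116
edx=6-2=4
cmp edx, 0  (cmp 4,0)
jne top: taken
ebx=M[116]=9
ecx=(-1)|9=-1
esi=116+4=120
edx=4-2=2
cmp edx, 0  (cmp 2,0)
jne top: taken
ebx=M[120]=16
ecx=(-1)|16=-1
esi=120+4=124
edx=2-2=0
cmp edx, 0  (cmp 0,0)
jne top: not taken
halt.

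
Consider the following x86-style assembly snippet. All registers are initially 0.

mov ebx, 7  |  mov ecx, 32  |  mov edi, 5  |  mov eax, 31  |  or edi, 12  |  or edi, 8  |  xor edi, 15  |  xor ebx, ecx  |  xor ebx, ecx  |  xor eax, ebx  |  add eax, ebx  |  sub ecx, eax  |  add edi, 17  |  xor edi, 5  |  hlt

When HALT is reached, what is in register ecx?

1

after mov ebx, 7: ebx=7
after mov ecx, 32: ecx=32
after mov edi, 5: edi=5
after mov eax, 31: eax=31
after or edi, 12: edi=5|12=13
after or edi, 8: edi=13|8=13
after xor edi, 15: edi=13^15=2
after xor ebx, ecx: ebx=7^32=39
after xor ebx, ecx: ebx=39^32=7
after xor eax, ebx: eax=31^7=24
after add eax, ebx: eax=24+7=31
after sub ecx, eax: ecx=32-31=1
after add edi, 17: edi=2+17=19
after xor edi, 5: edi=19^5=22
halt.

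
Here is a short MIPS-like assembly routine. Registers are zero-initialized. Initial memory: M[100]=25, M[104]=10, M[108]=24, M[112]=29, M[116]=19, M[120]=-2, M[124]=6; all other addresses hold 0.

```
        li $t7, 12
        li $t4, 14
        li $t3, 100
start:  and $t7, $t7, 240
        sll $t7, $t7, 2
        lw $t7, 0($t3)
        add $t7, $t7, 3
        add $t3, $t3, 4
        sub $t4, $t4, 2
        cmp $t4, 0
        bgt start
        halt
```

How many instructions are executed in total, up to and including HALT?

60

after li $t7, 12: $t7=12
after li $t4, 14: $t4=14
after li $t3, 100: $t3=100
after and $t7, $t7, 240: $t7=12&240=0
after sll $t7, $t7, 2: $t7=0<<2=0
after lw $t7, 0($t3): $t7=M[100]=25
after add $t7, $t7, 3: $t7=25+3=28
after add $t3, $t3, 4: $t3=100+4=104
after sub $t4, $t4, 2: $t4=14-2=12
cmp $t4, 0  (cmp 12,0)
bgt start: taken
after and $t7, $t7, 240: $t7=28&240=16
after sll $t7, $t7, 2: $t7=16<<2=64
after lw $t7, 0($t3): $t7=M[104]=10
after add $t7, $t7, 3: $t7=10+3=13
after add $t3, $t3, 4: $t3=104+4=108
after sub $t4, $t4, 2: $t4=12-2=10
cmp $t4, 0  (cmp 10,0)
bgt start: taken
after and $t7, $t7, 240: $t7=13&240=0
after sll $t7, $t7, 2: $t7=0<<2=0
after lw $t7, 0($t3): $t7=M[108]=24
after add $t7, $t7, 3: $t7=24+3=27
after add $t3, $t3, 4: $t3=108+4=112
after sub $t4, $t4, 2: $t4=10-2=8
cmp $t4, 0  (cmp 8,0)
bgt start: taken
after and $t7, $t7, 240: $t7=27&240=16
after sll $t7, $t7, 2: $t7=16<<2=64
after lw $t7, 0($t3): $t7=M[112]=29
after add $t7, $t7, 3: $t7=29+3=32
after add $t3, $t3, 4: $t3=112+4=116
after sub $t4, $t4, 2: $t4=8-2=6
cmp $t4, 0  (cmp 6,0)
bgt start: taken
after and $t7, $t7, 240: $t7=32&240=32
after sll $t7, $t7, 2: $t7=32<<2=128
after lw $t7, 0($t3): $t7=M[116]=19
after add $t7, $t7, 3: $t7=19+3=22
after add $t3, $t3, 4: $t3=116+4=120
after sub $t4, $t4, 2: $t4=6-2=4
cmp $t4, 0  (cmp 4,0)
bgt start: taken
after and $t7, $t7, 240: $t7=22&240=16
after sll $t7, $t7, 2: $t7=16<<2=64
after lw $t7, 0($t3): $t7=M[120]=-2
after add $t7, $t7, 3: $t7=(-2)+3=1
after add $t3, $t3, 4: $t3=120+4=124
after sub $t4, $t4, 2: $t4=4-2=2
cmp $t4, 0  (cmp 2,0)
bgt start: taken
after and $t7, $t7, 240: $t7=1&240=0
after sll $t7, $t7, 2: $t7=0<<2=0
after lw $t7, 0($t3): $t7=M[124]=6
after add $t7, $t7, 3: $t7=6+3=9
after add $t3, $t3, 4: $t3=124+4=128
after sub $t4, $t4, 2: $t4=2-2=0
cmp $t4, 0  (cmp 0,0)
bgt start: not taken
halt.
Total executed instructions: 60.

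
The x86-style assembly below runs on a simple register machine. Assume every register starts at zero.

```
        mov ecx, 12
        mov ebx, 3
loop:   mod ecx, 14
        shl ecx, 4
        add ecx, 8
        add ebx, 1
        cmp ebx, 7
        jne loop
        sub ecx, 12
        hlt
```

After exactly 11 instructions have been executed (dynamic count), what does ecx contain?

mov ecx, 12 → ecx=12
mov ebx, 3 → ebx=3
mod ecx, 14 → ecx=12%14=12
shl ecx, 4 → ecx=12<<4=192
add ecx, 8 → ecx=192+8=200
add ebx, 1 → ebx=3+1=4
cmp ebx, 7  (cmp 4,7)
jne loop: taken
mod ecx, 14 → ecx=200%14=4
shl ecx, 4 → ecx=4<<4=64
add ecx, 8 → ecx=64+8=72
After step 11: ecx = 72.

72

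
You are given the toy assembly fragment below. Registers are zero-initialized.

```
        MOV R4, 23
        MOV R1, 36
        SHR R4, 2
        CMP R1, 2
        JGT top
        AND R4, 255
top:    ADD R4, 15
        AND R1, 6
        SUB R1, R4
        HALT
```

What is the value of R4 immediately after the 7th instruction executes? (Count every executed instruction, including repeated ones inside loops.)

after MOV R4, 23: R4=23
after MOV R1, 36: R1=36
after SHR R4, 2: R4=23>>2=5
CMP R1, 2  (cmp 36,2)
JGT top: taken
after ADD R4, 15: R4=5+15=20
after AND R1, 6: R1=36&6=4
After step 7: R4 = 20.

20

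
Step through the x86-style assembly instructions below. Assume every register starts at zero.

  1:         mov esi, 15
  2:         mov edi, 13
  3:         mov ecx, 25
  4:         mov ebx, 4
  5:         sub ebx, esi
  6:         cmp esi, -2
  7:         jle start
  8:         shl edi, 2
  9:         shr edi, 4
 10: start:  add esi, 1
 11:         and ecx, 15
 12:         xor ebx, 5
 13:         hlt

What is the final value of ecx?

mov esi, 15 → esi=15
mov edi, 13 → edi=13
mov ecx, 25 → ecx=25
mov ebx, 4 → ebx=4
sub ebx, esi → ebx=4-15=-11
cmp esi, -2  (cmp 15,-2)
jle start: not taken
shl edi, 2 → edi=13<<2=52
shr edi, 4 → edi=52>>4=3
add esi, 1 → esi=15+1=16
and ecx, 15 → ecx=25&15=9
xor ebx, 5 → ebx=(-11)^5=-16
halt.

9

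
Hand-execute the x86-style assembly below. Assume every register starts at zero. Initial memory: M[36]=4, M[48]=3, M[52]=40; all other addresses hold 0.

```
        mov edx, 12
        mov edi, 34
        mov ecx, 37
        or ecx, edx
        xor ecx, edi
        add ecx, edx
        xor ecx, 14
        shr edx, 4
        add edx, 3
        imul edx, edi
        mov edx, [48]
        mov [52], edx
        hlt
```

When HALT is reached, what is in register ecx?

mov edx, 12 → edx=12
mov edi, 34 → edi=34
mov ecx, 37 → ecx=37
or ecx, edx → ecx=37|12=45
xor ecx, edi → ecx=45^34=15
add ecx, edx → ecx=15+12=27
xor ecx, 14 → ecx=27^14=21
shr edx, 4 → edx=12>>4=0
add edx, 3 → edx=0+3=3
imul edx, edi → edx=3*34=102
mov edx, [48] → edx=M[48]=3
mov [52], edx → M[52]=3
halt.

21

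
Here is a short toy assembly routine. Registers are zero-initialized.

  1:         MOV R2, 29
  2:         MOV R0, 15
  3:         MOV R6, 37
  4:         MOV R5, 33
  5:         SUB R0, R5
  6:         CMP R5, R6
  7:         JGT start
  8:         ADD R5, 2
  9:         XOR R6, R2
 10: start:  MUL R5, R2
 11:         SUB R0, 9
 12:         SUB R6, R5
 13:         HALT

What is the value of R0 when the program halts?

-27

R2=29
R0=15
R6=37
R5=33
R0=15-33=-18
CMP R5, R6  (cmp 33,37)
JGT start: not taken
R5=33+2=35
R6=37^29=56
R5=35*29=1015
R0=(-18)-9=-27
R6=56-1015=-959
halt.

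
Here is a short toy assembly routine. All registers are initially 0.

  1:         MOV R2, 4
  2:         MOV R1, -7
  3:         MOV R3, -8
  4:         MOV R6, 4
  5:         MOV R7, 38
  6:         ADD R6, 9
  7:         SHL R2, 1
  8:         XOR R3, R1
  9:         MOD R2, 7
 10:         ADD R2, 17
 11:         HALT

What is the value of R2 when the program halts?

18

after MOV R2, 4: R2=4
after MOV R1, -7: R1=-7
after MOV R3, -8: R3=-8
after MOV R6, 4: R6=4
after MOV R7, 38: R7=38
after ADD R6, 9: R6=4+9=13
after SHL R2, 1: R2=4<<1=8
after XOR R3, R1: R3=(-8)^(-7)=1
after MOD R2, 7: R2=8%7=1
after ADD R2, 17: R2=1+17=18
halt.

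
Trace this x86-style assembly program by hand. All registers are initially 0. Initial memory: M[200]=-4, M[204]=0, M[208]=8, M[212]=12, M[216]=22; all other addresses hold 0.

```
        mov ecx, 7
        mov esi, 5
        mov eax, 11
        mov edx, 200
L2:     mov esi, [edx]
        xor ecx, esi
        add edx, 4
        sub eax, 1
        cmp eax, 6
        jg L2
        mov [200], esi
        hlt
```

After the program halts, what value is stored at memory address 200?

22

after mov ecx, 7: ecx=7
after mov esi, 5: esi=5
after mov eax, 11: eax=11
after mov edx, 200: edx=200
after mov esi, [edx]: esi=M[200]=-4
after xor ecx, esi: ecx=7^(-4)=-5
after add edx, 4: edx=200+4=204
after sub eax, 1: eax=11-1=10
cmp eax, 6  (cmp 10,6)
jg L2: taken
after mov esi, [edx]: esi=M[204]=0
after xor ecx, esi: ecx=(-5)^0=-5
after add edx, 4: edx=204+4=208
after sub eax, 1: eax=10-1=9
cmp eax, 6  (cmp 9,6)
jg L2: taken
after mov esi, [edx]: esi=M[208]=8
after xor ecx, esi: ecx=(-5)^8=-13
after add edx, 4: edx=208+4=212
after sub eax, 1: eax=9-1=8
cmp eax, 6  (cmp 8,6)
jg L2: taken
after mov esi, [edx]: esi=M[212]=12
after xor ecx, esi: ecx=(-13)^12=-1
after add edx, 4: edx=212+4=216
after sub eax, 1: eax=8-1=7
cmp eax, 6  (cmp 7,6)
jg L2: taken
after mov esi, [edx]: esi=M[216]=22
after xor ecx, esi: ecx=(-1)^22=-23
after add edx, 4: edx=216+4=220
after sub eax, 1: eax=7-1=6
cmp eax, 6  (cmp 6,6)
jg L2: not taken
mov [200], esi → M[200]=22
halt.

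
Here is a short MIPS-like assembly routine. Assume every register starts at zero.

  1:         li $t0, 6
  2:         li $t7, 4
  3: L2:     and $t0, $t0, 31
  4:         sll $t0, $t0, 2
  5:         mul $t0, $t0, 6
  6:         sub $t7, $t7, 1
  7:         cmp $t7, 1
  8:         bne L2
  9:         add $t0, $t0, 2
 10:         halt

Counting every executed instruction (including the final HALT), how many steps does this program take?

22

after li $t0, 6: $t0=6
after li $t7, 4: $t7=4
after and $t0, $t0, 31: $t0=6&31=6
after sll $t0, $t0, 2: $t0=6<<2=24
after mul $t0, $t0, 6: $t0=24*6=144
after sub $t7, $t7, 1: $t7=4-1=3
cmp $t7, 1  (cmp 3,1)
bne L2: taken
after and $t0, $t0, 31: $t0=144&31=16
after sll $t0, $t0, 2: $t0=16<<2=64
after mul $t0, $t0, 6: $t0=64*6=384
after sub $t7, $t7, 1: $t7=3-1=2
cmp $t7, 1  (cmp 2,1)
bne L2: taken
after and $t0, $t0, 31: $t0=384&31=0
after sll $t0, $t0, 2: $t0=0<<2=0
after mul $t0, $t0, 6: $t0=0*6=0
after sub $t7, $t7, 1: $t7=2-1=1
cmp $t7, 1  (cmp 1,1)
bne L2: not taken
after add $t0, $t0, 2: $t0=0+2=2
halt.
Total executed instructions: 22.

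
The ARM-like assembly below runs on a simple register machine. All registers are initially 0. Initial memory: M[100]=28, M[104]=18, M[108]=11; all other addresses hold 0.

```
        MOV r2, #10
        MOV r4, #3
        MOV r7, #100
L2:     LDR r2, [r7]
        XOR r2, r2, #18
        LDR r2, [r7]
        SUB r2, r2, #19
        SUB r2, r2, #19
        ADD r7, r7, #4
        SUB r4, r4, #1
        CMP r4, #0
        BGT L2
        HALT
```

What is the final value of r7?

MOV r2, #10 → r2=10
MOV r4, #3 → r4=3
MOV r7, #100 → r7=100
LDR r2, [r7] → r2=M[100]=28
XOR r2, r2, #18 → r2=28^18=14
LDR r2, [r7] → r2=M[100]=28
SUB r2, r2, #19 → r2=28-19=9
SUB r2, r2, #19 → r2=9-19=-10
ADD r7, r7, #4 → r7=100+4=104
SUB r4, r4, #1 → r4=3-1=2
CMP r4, #0  (cmp 2,0)
BGT L2: taken
LDR r2, [r7] → r2=M[104]=18
XOR r2, r2, #18 → r2=18^18=0
LDR r2, [r7] → r2=M[104]=18
SUB r2, r2, #19 → r2=18-19=-1
SUB r2, r2, #19 → r2=(-1)-19=-20
ADD r7, r7, #4 → r7=104+4=108
SUB r4, r4, #1 → r4=2-1=1
CMP r4, #0  (cmp 1,0)
BGT L2: taken
LDR r2, [r7] → r2=M[108]=11
XOR r2, r2, #18 → r2=11^18=25
LDR r2, [r7] → r2=M[108]=11
SUB r2, r2, #19 → r2=11-19=-8
SUB r2, r2, #19 → r2=(-8)-19=-27
ADD r7, r7, #4 → r7=108+4=112
SUB r4, r4, #1 → r4=1-1=0
CMP r4, #0  (cmp 0,0)
BGT L2: not taken
halt.

112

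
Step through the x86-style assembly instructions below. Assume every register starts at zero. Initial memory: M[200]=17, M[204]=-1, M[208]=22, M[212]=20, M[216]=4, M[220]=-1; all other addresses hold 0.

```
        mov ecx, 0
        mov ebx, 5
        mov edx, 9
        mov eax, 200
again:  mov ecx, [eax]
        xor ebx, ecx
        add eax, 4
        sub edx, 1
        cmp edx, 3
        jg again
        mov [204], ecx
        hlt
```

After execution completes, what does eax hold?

ecx=0
ebx=5
edx=9
eax=200
ecx=M[200]=17
ebx=5^17=20
eax=200+4=204
edx=9-1=8
cmp edx, 3  (cmp 8,3)
jg again: taken
ecx=M[204]=-1
ebx=20^(-1)=-21
eax=204+4=208
edx=8-1=7
cmp edx, 3  (cmp 7,3)
jg again: taken
ecx=M[208]=22
ebx=(-21)^22=-3
eax=208+4=212
edx=7-1=6
cmp edx, 3  (cmp 6,3)
jg again: taken
ecx=M[212]=20
ebx=(-3)^20=-23
eax=212+4=216
edx=6-1=5
cmp edx, 3  (cmp 5,3)
jg again: taken
ecx=M[216]=4
ebx=(-23)^4=-19
eax=216+4=220
edx=5-1=4
cmp edx, 3  (cmp 4,3)
jg again: taken
ecx=M[220]=-1
ebx=(-19)^(-1)=18
eax=220+4=224
edx=4-1=3
cmp edx, 3  (cmp 3,3)
jg again: not taken
mov [204], ecx → M[204]=-1
halt.

224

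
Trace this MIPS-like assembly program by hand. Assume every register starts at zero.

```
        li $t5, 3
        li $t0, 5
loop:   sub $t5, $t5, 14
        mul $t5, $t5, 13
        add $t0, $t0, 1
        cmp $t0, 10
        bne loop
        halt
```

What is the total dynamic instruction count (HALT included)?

$t5=3
$t0=5
$t5=3-14=-11
$t5=(-11)*13=-143
$t0=5+1=6
cmp $t0, 10  (cmp 6,10)
bne loop: taken
$t5=(-143)-14=-157
$t5=(-157)*13=-2041
$t0=6+1=7
cmp $t0, 10  (cmp 7,10)
bne loop: taken
$t5=(-2041)-14=-2055
$t5=(-2055)*13=-26715
$t0=7+1=8
cmp $t0, 10  (cmp 8,10)
bne loop: taken
$t5=(-26715)-14=-26729
$t5=(-26729)*13=-347477
$t0=8+1=9
cmp $t0, 10  (cmp 9,10)
bne loop: taken
$t5=(-347477)-14=-347491
$t5=(-347491)*13=-4517383
$t0=9+1=10
cmp $t0, 10  (cmp 10,10)
bne loop: not taken
halt.
Total executed instructions: 28.

28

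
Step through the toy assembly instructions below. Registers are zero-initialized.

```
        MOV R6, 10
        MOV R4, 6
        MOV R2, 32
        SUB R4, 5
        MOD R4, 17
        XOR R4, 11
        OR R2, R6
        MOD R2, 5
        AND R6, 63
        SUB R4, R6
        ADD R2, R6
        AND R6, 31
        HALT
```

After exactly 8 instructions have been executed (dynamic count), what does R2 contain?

R6=10
R4=6
R2=32
R4=6-5=1
R4=1%17=1
R4=1^11=10
R2=32|10=42
R2=42%5=2
After step 8: R2 = 2.

2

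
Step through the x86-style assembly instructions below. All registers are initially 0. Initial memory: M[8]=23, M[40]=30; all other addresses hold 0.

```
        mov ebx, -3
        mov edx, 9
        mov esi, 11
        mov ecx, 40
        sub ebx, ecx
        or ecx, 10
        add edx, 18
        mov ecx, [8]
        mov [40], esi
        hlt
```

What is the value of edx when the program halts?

mov ebx, -3 → ebx=-3
mov edx, 9 → edx=9
mov esi, 11 → esi=11
mov ecx, 40 → ecx=40
sub ebx, ecx → ebx=(-3)-40=-43
or ecx, 10 → ecx=40|10=42
add edx, 18 → edx=9+18=27
mov ecx, [8] → ecx=M[8]=23
mov [40], esi → M[40]=11
halt.

27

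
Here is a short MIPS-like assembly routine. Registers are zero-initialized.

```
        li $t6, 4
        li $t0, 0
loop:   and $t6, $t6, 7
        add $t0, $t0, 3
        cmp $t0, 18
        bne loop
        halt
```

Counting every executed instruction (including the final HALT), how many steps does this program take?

27

li $t6, 4 → $t6=4
li $t0, 0 → $t0=0
and $t6, $t6, 7 → $t6=4&7=4
add $t0, $t0, 3 → $t0=0+3=3
cmp $t0, 18  (cmp 3,18)
bne loop: taken
and $t6, $t6, 7 → $t6=4&7=4
add $t0, $t0, 3 → $t0=3+3=6
cmp $t0, 18  (cmp 6,18)
bne loop: taken
and $t6, $t6, 7 → $t6=4&7=4
add $t0, $t0, 3 → $t0=6+3=9
cmp $t0, 18  (cmp 9,18)
bne loop: taken
and $t6, $t6, 7 → $t6=4&7=4
add $t0, $t0, 3 → $t0=9+3=12
cmp $t0, 18  (cmp 12,18)
bne loop: taken
and $t6, $t6, 7 → $t6=4&7=4
add $t0, $t0, 3 → $t0=12+3=15
cmp $t0, 18  (cmp 15,18)
bne loop: taken
and $t6, $t6, 7 → $t6=4&7=4
add $t0, $t0, 3 → $t0=15+3=18
cmp $t0, 18  (cmp 18,18)
bne loop: not taken
halt.
Total executed instructions: 27.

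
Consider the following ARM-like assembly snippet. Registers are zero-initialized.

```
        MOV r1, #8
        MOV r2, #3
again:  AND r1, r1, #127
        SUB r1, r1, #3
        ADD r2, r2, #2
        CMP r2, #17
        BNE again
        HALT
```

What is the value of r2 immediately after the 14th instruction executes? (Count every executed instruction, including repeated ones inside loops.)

after MOV r1, #8: r1=8
after MOV r2, #3: r2=3
after AND r1, r1, #127: r1=8&127=8
after SUB r1, r1, #3: r1=8-3=5
after ADD r2, r2, #2: r2=3+2=5
CMP r2, #17  (cmp 5,17)
BNE again: taken
after AND r1, r1, #127: r1=5&127=5
after SUB r1, r1, #3: r1=5-3=2
after ADD r2, r2, #2: r2=5+2=7
CMP r2, #17  (cmp 7,17)
BNE again: taken
after AND r1, r1, #127: r1=2&127=2
after SUB r1, r1, #3: r1=2-3=-1
After step 14: r2 = 7.

7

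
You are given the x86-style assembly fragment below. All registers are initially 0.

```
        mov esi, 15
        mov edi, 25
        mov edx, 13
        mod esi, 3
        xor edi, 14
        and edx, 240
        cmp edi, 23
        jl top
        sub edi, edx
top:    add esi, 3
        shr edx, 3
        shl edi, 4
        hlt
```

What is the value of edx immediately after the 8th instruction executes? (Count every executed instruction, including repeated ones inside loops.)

0

after mov esi, 15: esi=15
after mov edi, 25: edi=25
after mov edx, 13: edx=13
after mod esi, 3: esi=15%3=0
after xor edi, 14: edi=25^14=23
after and edx, 240: edx=13&240=0
cmp edi, 23  (cmp 23,23)
jl top: not taken
After step 8: edx = 0.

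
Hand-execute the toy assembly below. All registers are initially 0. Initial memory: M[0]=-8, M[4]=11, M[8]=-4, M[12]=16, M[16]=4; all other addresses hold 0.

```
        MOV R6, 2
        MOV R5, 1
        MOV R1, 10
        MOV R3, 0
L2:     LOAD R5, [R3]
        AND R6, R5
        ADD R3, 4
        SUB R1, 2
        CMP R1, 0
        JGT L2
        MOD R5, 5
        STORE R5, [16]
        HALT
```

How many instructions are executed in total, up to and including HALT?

37

MOV R6, 2 → R6=2
MOV R5, 1 → R5=1
MOV R1, 10 → R1=10
MOV R3, 0 → R3=0
LOAD R5, [R3] → R5=M[0]=-8
AND R6, R5 → R6=2&(-8)=0
ADD R3, 4 → R3=0+4=4
SUB R1, 2 → R1=10-2=8
CMP R1, 0  (cmp 8,0)
JGT L2: taken
LOAD R5, [R3] → R5=M[4]=11
AND R6, R5 → R6=0&11=0
ADD R3, 4 → R3=4+4=8
SUB R1, 2 → R1=8-2=6
CMP R1, 0  (cmp 6,0)
JGT L2: taken
LOAD R5, [R3] → R5=M[8]=-4
AND R6, R5 → R6=0&(-4)=0
ADD R3, 4 → R3=8+4=12
SUB R1, 2 → R1=6-2=4
CMP R1, 0  (cmp 4,0)
JGT L2: taken
LOAD R5, [R3] → R5=M[12]=16
AND R6, R5 → R6=0&16=0
ADD R3, 4 → R3=12+4=16
SUB R1, 2 → R1=4-2=2
CMP R1, 0  (cmp 2,0)
JGT L2: taken
LOAD R5, [R3] → R5=M[16]=4
AND R6, R5 → R6=0&4=0
ADD R3, 4 → R3=16+4=20
SUB R1, 2 → R1=2-2=0
CMP R1, 0  (cmp 0,0)
JGT L2: not taken
MOD R5, 5 → R5=4%5=4
STORE R5, [16] → M[16]=4
halt.
Total executed instructions: 37.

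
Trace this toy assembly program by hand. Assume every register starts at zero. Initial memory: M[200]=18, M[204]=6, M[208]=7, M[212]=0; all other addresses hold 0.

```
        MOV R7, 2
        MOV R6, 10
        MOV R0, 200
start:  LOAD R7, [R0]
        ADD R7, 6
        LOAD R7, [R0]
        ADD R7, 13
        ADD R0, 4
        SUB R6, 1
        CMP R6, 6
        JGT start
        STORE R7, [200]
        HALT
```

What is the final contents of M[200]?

13

after MOV R7, 2: R7=2
after MOV R6, 10: R6=10
after MOV R0, 200: R0=200
after LOAD R7, [R0]: R7=M[200]=18
after ADD R7, 6: R7=18+6=24
after LOAD R7, [R0]: R7=M[200]=18
after ADD R7, 13: R7=18+13=31
after ADD R0, 4: R0=200+4=204
after SUB R6, 1: R6=10-1=9
CMP R6, 6  (cmp 9,6)
JGT start: taken
after LOAD R7, [R0]: R7=M[204]=6
after ADD R7, 6: R7=6+6=12
after LOAD R7, [R0]: R7=M[204]=6
after ADD R7, 13: R7=6+13=19
after ADD R0, 4: R0=204+4=208
after SUB R6, 1: R6=9-1=8
CMP R6, 6  (cmp 8,6)
JGT start: taken
after LOAD R7, [R0]: R7=M[208]=7
after ADD R7, 6: R7=7+6=13
after LOAD R7, [R0]: R7=M[208]=7
after ADD R7, 13: R7=7+13=20
after ADD R0, 4: R0=208+4=212
after SUB R6, 1: R6=8-1=7
CMP R6, 6  (cmp 7,6)
JGT start: taken
after LOAD R7, [R0]: R7=M[212]=0
after ADD R7, 6: R7=0+6=6
after LOAD R7, [R0]: R7=M[212]=0
after ADD R7, 13: R7=0+13=13
after ADD R0, 4: R0=212+4=216
after SUB R6, 1: R6=7-1=6
CMP R6, 6  (cmp 6,6)
JGT start: not taken
STORE R7, [200] → M[200]=13
halt.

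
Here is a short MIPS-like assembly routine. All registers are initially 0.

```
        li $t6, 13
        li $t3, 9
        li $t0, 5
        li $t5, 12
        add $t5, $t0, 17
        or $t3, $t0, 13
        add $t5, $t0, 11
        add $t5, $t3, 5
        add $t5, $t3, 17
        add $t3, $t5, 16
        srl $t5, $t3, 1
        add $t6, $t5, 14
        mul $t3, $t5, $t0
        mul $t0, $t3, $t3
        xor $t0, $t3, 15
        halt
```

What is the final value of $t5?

li $t6, 13 → $t6=13
li $t3, 9 → $t3=9
li $t0, 5 → $t0=5
li $t5, 12 → $t5=12
add $t5, $t0, 17 → $t5=5+17=22
or $t3, $t0, 13 → $t3=5|13=13
add $t5, $t0, 11 → $t5=5+11=16
add $t5, $t3, 5 → $t5=13+5=18
add $t5, $t3, 17 → $t5=13+17=30
add $t3, $t5, 16 → $t3=30+16=46
srl $t5, $t3, 1 → $t5=46>>1=23
add $t6, $t5, 14 → $t6=23+14=37
mul $t3, $t5, $t0 → $t3=23*5=115
mul $t0, $t3, $t3 → $t0=115*115=13225
xor $t0, $t3, 15 → $t0=115^15=124
halt.

23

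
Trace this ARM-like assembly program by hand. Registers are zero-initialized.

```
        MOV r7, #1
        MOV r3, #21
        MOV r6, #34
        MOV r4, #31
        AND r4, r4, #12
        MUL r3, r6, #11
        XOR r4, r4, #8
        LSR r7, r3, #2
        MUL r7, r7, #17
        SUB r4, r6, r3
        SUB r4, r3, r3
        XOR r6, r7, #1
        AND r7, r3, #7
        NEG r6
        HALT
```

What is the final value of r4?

after MOV r7, #1: r7=1
after MOV r3, #21: r3=21
after MOV r6, #34: r6=34
after MOV r4, #31: r4=31
after AND r4, r4, #12: r4=31&12=12
after MUL r3, r6, #11: r3=34*11=374
after XOR r4, r4, #8: r4=12^8=4
after LSR r7, r3, #2: r7=374>>2=93
after MUL r7, r7, #17: r7=93*17=1581
after SUB r4, r6, r3: r4=34-374=-340
after SUB r4, r3, r3: r4=374-374=0
after XOR r6, r7, #1: r6=1581^1=1580
after AND r7, r3, #7: r7=374&7=6
after NEG r6: r6=-(1580)=-1580
halt.

0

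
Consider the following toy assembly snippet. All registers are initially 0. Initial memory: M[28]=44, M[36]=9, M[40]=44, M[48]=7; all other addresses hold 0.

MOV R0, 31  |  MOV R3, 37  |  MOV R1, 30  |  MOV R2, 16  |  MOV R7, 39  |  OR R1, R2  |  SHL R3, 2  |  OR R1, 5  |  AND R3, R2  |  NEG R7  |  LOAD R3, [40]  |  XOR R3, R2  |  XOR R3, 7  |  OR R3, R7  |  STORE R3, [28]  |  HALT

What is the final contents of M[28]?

MOV R0, 31 → R0=31
MOV R3, 37 → R3=37
MOV R1, 30 → R1=30
MOV R2, 16 → R2=16
MOV R7, 39 → R7=39
OR R1, R2 → R1=30|16=30
SHL R3, 2 → R3=37<<2=148
OR R1, 5 → R1=30|5=31
AND R3, R2 → R3=148&16=16
NEG R7 → R7=-(39)=-39
LOAD R3, [40] → R3=M[40]=44
XOR R3, R2 → R3=44^16=60
XOR R3, 7 → R3=60^7=59
OR R3, R7 → R3=59|(-39)=-5
STORE R3, [28] → M[28]=-5
halt.

-5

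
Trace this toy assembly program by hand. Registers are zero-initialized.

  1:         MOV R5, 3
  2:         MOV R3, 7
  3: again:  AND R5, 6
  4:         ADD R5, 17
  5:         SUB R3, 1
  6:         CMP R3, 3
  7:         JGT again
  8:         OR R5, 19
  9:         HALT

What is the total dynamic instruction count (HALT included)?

24

R5=3
R3=7
R5=3&6=2
R5=2+17=19
R3=7-1=6
CMP R3, 3  (cmp 6,3)
JGT again: taken
R5=19&6=2
R5=2+17=19
R3=6-1=5
CMP R3, 3  (cmp 5,3)
JGT again: taken
R5=19&6=2
R5=2+17=19
R3=5-1=4
CMP R3, 3  (cmp 4,3)
JGT again: taken
R5=19&6=2
R5=2+17=19
R3=4-1=3
CMP R3, 3  (cmp 3,3)
JGT again: not taken
R5=19|19=19
halt.
Total executed instructions: 24.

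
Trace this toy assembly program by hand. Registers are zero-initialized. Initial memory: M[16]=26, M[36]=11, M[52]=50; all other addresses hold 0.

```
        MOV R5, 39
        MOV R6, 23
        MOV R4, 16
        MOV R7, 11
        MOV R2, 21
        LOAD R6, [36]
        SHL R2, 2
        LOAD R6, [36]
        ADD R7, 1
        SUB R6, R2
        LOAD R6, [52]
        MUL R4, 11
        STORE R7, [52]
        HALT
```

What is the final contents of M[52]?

12

R5=39
R6=23
R4=16
R7=11
R2=21
R6=M[36]=11
R2=21<<2=84
R6=M[36]=11
R7=11+1=12
R6=11-84=-73
R6=M[52]=50
R4=16*11=176
STORE R7, [52] → M[52]=12
halt.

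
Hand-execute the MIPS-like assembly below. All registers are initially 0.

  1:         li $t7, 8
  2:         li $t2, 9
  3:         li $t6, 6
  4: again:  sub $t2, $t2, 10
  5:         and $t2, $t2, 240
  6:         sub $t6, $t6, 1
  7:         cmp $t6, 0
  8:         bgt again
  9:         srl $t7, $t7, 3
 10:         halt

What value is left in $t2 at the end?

160

$t7=8
$t2=9
$t6=6
$t2=9-10=-1
$t2=(-1)&240=240
$t6=6-1=5
cmp $t6, 0  (cmp 5,0)
bgt again: taken
$t2=240-10=230
$t2=230&240=224
$t6=5-1=4
cmp $t6, 0  (cmp 4,0)
bgt again: taken
$t2=224-10=214
$t2=214&240=208
$t6=4-1=3
cmp $t6, 0  (cmp 3,0)
bgt again: taken
$t2=208-10=198
$t2=198&240=192
$t6=3-1=2
cmp $t6, 0  (cmp 2,0)
bgt again: taken
$t2=192-10=182
$t2=182&240=176
$t6=2-1=1
cmp $t6, 0  (cmp 1,0)
bgt again: taken
$t2=176-10=166
$t2=166&240=160
$t6=1-1=0
cmp $t6, 0  (cmp 0,0)
bgt again: not taken
$t7=8>>3=1
halt.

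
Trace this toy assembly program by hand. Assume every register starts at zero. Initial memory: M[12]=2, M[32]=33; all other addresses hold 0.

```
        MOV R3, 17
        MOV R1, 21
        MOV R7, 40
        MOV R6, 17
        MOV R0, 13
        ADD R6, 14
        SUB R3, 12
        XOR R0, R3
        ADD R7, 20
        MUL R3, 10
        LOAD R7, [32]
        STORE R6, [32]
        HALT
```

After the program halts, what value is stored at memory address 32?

MOV R3, 17 → R3=17
MOV R1, 21 → R1=21
MOV R7, 40 → R7=40
MOV R6, 17 → R6=17
MOV R0, 13 → R0=13
ADD R6, 14 → R6=17+14=31
SUB R3, 12 → R3=17-12=5
XOR R0, R3 → R0=13^5=8
ADD R7, 20 → R7=40+20=60
MUL R3, 10 → R3=5*10=50
LOAD R7, [32] → R7=M[32]=33
STORE R6, [32] → M[32]=31
halt.

31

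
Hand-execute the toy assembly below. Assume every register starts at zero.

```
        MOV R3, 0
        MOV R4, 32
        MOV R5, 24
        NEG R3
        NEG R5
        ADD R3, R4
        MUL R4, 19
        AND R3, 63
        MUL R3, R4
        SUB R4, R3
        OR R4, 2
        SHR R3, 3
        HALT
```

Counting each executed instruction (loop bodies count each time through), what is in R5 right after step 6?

-24

after MOV R3, 0: R3=0
after MOV R4, 32: R4=32
after MOV R5, 24: R5=24
after NEG R3: R3=-(0)=0
after NEG R5: R5=-(24)=-24
after ADD R3, R4: R3=0+32=32
After step 6: R5 = -24.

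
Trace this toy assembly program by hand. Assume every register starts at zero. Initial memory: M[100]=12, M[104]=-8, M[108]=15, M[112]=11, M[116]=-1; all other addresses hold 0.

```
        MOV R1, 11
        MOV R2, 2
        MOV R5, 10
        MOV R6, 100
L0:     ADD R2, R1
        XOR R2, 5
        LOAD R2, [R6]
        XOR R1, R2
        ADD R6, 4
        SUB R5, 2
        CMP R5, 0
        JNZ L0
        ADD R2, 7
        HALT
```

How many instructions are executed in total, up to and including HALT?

46

after MOV R1, 11: R1=11
after MOV R2, 2: R2=2
after MOV R5, 10: R5=10
after MOV R6, 100: R6=100
after ADD R2, R1: R2=2+11=13
after XOR R2, 5: R2=13^5=8
after LOAD R2, [R6]: R2=M[100]=12
after XOR R1, R2: R1=11^12=7
after ADD R6, 4: R6=100+4=104
after SUB R5, 2: R5=10-2=8
CMP R5, 0  (cmp 8,0)
JNZ L0: taken
after ADD R2, R1: R2=12+7=19
after XOR R2, 5: R2=19^5=22
after LOAD R2, [R6]: R2=M[104]=-8
after XOR R1, R2: R1=7^(-8)=-1
after ADD R6, 4: R6=104+4=108
after SUB R5, 2: R5=8-2=6
CMP R5, 0  (cmp 6,0)
JNZ L0: taken
after ADD R2, R1: R2=(-8)+(-1)=-9
after XOR R2, 5: R2=(-9)^5=-14
after LOAD R2, [R6]: R2=M[108]=15
after XOR R1, R2: R1=(-1)^15=-16
after ADD R6, 4: R6=108+4=112
after SUB R5, 2: R5=6-2=4
CMP R5, 0  (cmp 4,0)
JNZ L0: taken
after ADD R2, R1: R2=15+(-16)=-1
after XOR R2, 5: R2=(-1)^5=-6
after LOAD R2, [R6]: R2=M[112]=11
after XOR R1, R2: R1=(-16)^11=-5
after ADD R6, 4: R6=112+4=116
after SUB R5, 2: R5=4-2=2
CMP R5, 0  (cmp 2,0)
JNZ L0: taken
after ADD R2, R1: R2=11+(-5)=6
after XOR R2, 5: R2=6^5=3
after LOAD R2, [R6]: R2=M[116]=-1
after XOR R1, R2: R1=(-5)^(-1)=4
after ADD R6, 4: R6=116+4=120
after SUB R5, 2: R5=2-2=0
CMP R5, 0  (cmp 0,0)
JNZ L0: not taken
after ADD R2, 7: R2=(-1)+7=6
halt.
Total executed instructions: 46.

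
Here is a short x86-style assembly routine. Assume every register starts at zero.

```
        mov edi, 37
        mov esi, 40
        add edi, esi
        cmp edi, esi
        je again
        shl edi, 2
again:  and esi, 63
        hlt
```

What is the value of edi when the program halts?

mov edi, 37 → edi=37
mov esi, 40 → esi=40
add edi, esi → edi=37+40=77
cmp edi, esi  (cmp 77,40)
je again: not taken
shl edi, 2 → edi=77<<2=308
and esi, 63 → esi=40&63=40
halt.

308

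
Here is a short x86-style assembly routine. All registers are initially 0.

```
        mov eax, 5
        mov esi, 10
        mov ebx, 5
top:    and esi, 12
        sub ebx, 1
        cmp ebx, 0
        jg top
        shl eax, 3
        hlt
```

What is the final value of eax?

40

mov eax, 5 → eax=5
mov esi, 10 → esi=10
mov ebx, 5 → ebx=5
and esi, 12 → esi=10&12=8
sub ebx, 1 → ebx=5-1=4
cmp ebx, 0  (cmp 4,0)
jg top: taken
and esi, 12 → esi=8&12=8
sub ebx, 1 → ebx=4-1=3
cmp ebx, 0  (cmp 3,0)
jg top: taken
and esi, 12 → esi=8&12=8
sub ebx, 1 → ebx=3-1=2
cmp ebx, 0  (cmp 2,0)
jg top: taken
and esi, 12 → esi=8&12=8
sub ebx, 1 → ebx=2-1=1
cmp ebx, 0  (cmp 1,0)
jg top: taken
and esi, 12 → esi=8&12=8
sub ebx, 1 → ebx=1-1=0
cmp ebx, 0  (cmp 0,0)
jg top: not taken
shl eax, 3 → eax=5<<3=40
halt.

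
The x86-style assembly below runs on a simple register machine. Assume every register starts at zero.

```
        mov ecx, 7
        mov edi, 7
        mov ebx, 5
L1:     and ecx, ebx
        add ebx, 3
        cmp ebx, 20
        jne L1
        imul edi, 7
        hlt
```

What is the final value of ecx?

0

after mov ecx, 7: ecx=7
after mov edi, 7: edi=7
after mov ebx, 5: ebx=5
after and ecx, ebx: ecx=7&5=5
after add ebx, 3: ebx=5+3=8
cmp ebx, 20  (cmp 8,20)
jne L1: taken
after and ecx, ebx: ecx=5&8=0
after add ebx, 3: ebx=8+3=11
cmp ebx, 20  (cmp 11,20)
jne L1: taken
after and ecx, ebx: ecx=0&11=0
after add ebx, 3: ebx=11+3=14
cmp ebx, 20  (cmp 14,20)
jne L1: taken
after and ecx, ebx: ecx=0&14=0
after add ebx, 3: ebx=14+3=17
cmp ebx, 20  (cmp 17,20)
jne L1: taken
after and ecx, ebx: ecx=0&17=0
after add ebx, 3: ebx=17+3=20
cmp ebx, 20  (cmp 20,20)
jne L1: not taken
after imul edi, 7: edi=7*7=49
halt.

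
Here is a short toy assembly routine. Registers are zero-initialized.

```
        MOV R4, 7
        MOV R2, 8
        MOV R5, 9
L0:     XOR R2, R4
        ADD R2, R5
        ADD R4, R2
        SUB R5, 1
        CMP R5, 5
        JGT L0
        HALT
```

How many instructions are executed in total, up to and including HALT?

MOV R4, 7 → R4=7
MOV R2, 8 → R2=8
MOV R5, 9 → R5=9
XOR R2, R4 → R2=8^7=15
ADD R2, R5 → R2=15+9=24
ADD R4, R2 → R4=7+24=31
SUB R5, 1 → R5=9-1=8
CMP R5, 5  (cmp 8,5)
JGT L0: taken
XOR R2, R4 → R2=24^31=7
ADD R2, R5 → R2=7+8=15
ADD R4, R2 → R4=31+15=46
SUB R5, 1 → R5=8-1=7
CMP R5, 5  (cmp 7,5)
JGT L0: taken
XOR R2, R4 → R2=15^46=33
ADD R2, R5 → R2=33+7=40
ADD R4, R2 → R4=46+40=86
SUB R5, 1 → R5=7-1=6
CMP R5, 5  (cmp 6,5)
JGT L0: taken
XOR R2, R4 → R2=40^86=126
ADD R2, R5 → R2=126+6=132
ADD R4, R2 → R4=86+132=218
SUB R5, 1 → R5=6-1=5
CMP R5, 5  (cmp 5,5)
JGT L0: not taken
halt.
Total executed instructions: 28.

28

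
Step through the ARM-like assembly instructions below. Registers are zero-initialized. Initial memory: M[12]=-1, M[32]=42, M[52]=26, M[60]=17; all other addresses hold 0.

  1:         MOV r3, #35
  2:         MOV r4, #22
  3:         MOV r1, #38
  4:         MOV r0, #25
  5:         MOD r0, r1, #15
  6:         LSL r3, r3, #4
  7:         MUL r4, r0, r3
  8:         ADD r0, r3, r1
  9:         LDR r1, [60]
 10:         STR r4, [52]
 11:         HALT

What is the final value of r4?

4480

after MOV r3, #35: r3=35
after MOV r4, #22: r4=22
after MOV r1, #38: r1=38
after MOV r0, #25: r0=25
after MOD r0, r1, #15: r0=38%15=8
after LSL r3, r3, #4: r3=35<<4=560
after MUL r4, r0, r3: r4=8*560=4480
after ADD r0, r3, r1: r0=560+38=598
after LDR r1, [60]: r1=M[60]=17
STR r4, [52] → M[52]=4480
halt.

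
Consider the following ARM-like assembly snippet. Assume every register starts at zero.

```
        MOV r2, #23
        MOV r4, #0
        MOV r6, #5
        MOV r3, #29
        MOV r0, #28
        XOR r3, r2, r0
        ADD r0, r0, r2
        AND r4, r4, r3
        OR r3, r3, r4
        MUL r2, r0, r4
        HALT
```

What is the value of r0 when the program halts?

MOV r2, #23 → r2=23
MOV r4, #0 → r4=0
MOV r6, #5 → r6=5
MOV r3, #29 → r3=29
MOV r0, #28 → r0=28
XOR r3, r2, r0 → r3=23^28=11
ADD r0, r0, r2 → r0=28+23=51
AND r4, r4, r3 → r4=0&11=0
OR r3, r3, r4 → r3=11|0=11
MUL r2, r0, r4 → r2=51*0=0
halt.

51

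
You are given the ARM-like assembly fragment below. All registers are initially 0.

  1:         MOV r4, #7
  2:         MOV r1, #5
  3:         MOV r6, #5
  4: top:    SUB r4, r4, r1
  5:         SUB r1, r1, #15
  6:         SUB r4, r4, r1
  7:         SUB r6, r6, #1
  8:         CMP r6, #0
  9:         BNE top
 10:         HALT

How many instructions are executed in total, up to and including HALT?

34

MOV r4, #7 → r4=7
MOV r1, #5 → r1=5
MOV r6, #5 → r6=5
SUB r4, r4, r1 → r4=7-5=2
SUB r1, r1, #15 → r1=5-15=-10
SUB r4, r4, r1 → r4=2-(-10)=12
SUB r6, r6, #1 → r6=5-1=4
CMP r6, #0  (cmp 4,0)
BNE top: taken
SUB r4, r4, r1 → r4=12-(-10)=22
SUB r1, r1, #15 → r1=(-10)-15=-25
SUB r4, r4, r1 → r4=22-(-25)=47
SUB r6, r6, #1 → r6=4-1=3
CMP r6, #0  (cmp 3,0)
BNE top: taken
SUB r4, r4, r1 → r4=47-(-25)=72
SUB r1, r1, #15 → r1=(-25)-15=-40
SUB r4, r4, r1 → r4=72-(-40)=112
SUB r6, r6, #1 → r6=3-1=2
CMP r6, #0  (cmp 2,0)
BNE top: taken
SUB r4, r4, r1 → r4=112-(-40)=152
SUB r1, r1, #15 → r1=(-40)-15=-55
SUB r4, r4, r1 → r4=152-(-55)=207
SUB r6, r6, #1 → r6=2-1=1
CMP r6, #0  (cmp 1,0)
BNE top: taken
SUB r4, r4, r1 → r4=207-(-55)=262
SUB r1, r1, #15 → r1=(-55)-15=-70
SUB r4, r4, r1 → r4=262-(-70)=332
SUB r6, r6, #1 → r6=1-1=0
CMP r6, #0  (cmp 0,0)
BNE top: not taken
halt.
Total executed instructions: 34.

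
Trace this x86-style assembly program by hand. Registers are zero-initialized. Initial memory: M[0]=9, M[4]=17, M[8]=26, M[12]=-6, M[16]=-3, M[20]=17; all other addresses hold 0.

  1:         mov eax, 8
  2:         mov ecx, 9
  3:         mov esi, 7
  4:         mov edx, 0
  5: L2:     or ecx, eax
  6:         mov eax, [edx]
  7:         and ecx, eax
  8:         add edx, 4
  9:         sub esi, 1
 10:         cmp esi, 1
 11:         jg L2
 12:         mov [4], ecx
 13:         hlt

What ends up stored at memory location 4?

17

after mov eax, 8: eax=8
after mov ecx, 9: ecx=9
after mov esi, 7: esi=7
after mov edx, 0: edx=0
after or ecx, eax: ecx=9|8=9
after mov eax, [edx]: eax=M[0]=9
after and ecx, eax: ecx=9&9=9
after add edx, 4: edx=0+4=4
after sub esi, 1: esi=7-1=6
cmp esi, 1  (cmp 6,1)
jg L2: taken
after or ecx, eax: ecx=9|9=9
after mov eax, [edx]: eax=M[4]=17
after and ecx, eax: ecx=9&17=1
after add edx, 4: edx=4+4=8
after sub esi, 1: esi=6-1=5
cmp esi, 1  (cmp 5,1)
jg L2: taken
after or ecx, eax: ecx=1|17=17
after mov eax, [edx]: eax=M[8]=26
after and ecx, eax: ecx=17&26=16
after add edx, 4: edx=8+4=12
after sub esi, 1: esi=5-1=4
cmp esi, 1  (cmp 4,1)
jg L2: taken
after or ecx, eax: ecx=16|26=26
after mov eax, [edx]: eax=M[12]=-6
after and ecx, eax: ecx=26&(-6)=26
after add edx, 4: edx=12+4=16
after sub esi, 1: esi=4-1=3
cmp esi, 1  (cmp 3,1)
jg L2: taken
after or ecx, eax: ecx=26|(-6)=-6
after mov eax, [edx]: eax=M[16]=-3
after and ecx, eax: ecx=(-6)&(-3)=-8
after add edx, 4: edx=16+4=20
after sub esi, 1: esi=3-1=2
cmp esi, 1  (cmp 2,1)
jg L2: taken
after or ecx, eax: ecx=(-8)|(-3)=-3
after mov eax, [edx]: eax=M[20]=17
after and ecx, eax: ecx=(-3)&17=17
after add edx, 4: edx=20+4=24
after sub esi, 1: esi=2-1=1
cmp esi, 1  (cmp 1,1)
jg L2: not taken
mov [4], ecx → M[4]=17
halt.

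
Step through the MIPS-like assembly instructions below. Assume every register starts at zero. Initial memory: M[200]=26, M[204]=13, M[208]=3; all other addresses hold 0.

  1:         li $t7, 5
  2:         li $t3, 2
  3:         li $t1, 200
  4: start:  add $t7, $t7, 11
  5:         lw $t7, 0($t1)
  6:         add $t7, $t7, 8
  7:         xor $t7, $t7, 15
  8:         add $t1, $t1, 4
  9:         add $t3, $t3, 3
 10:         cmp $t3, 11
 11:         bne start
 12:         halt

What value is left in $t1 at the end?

212

li $t7, 5 → $t7=5
li $t3, 2 → $t3=2
li $t1, 200 → $t1=200
add $t7, $t7, 11 → $t7=5+11=16
lw $t7, 0($t1) → $t7=M[200]=26
add $t7, $t7, 8 → $t7=26+8=34
xor $t7, $t7, 15 → $t7=34^15=45
add $t1, $t1, 4 → $t1=200+4=204
add $t3, $t3, 3 → $t3=2+3=5
cmp $t3, 11  (cmp 5,11)
bne start: taken
add $t7, $t7, 11 → $t7=45+11=56
lw $t7, 0($t1) → $t7=M[204]=13
add $t7, $t7, 8 → $t7=13+8=21
xor $t7, $t7, 15 → $t7=21^15=26
add $t1, $t1, 4 → $t1=204+4=208
add $t3, $t3, 3 → $t3=5+3=8
cmp $t3, 11  (cmp 8,11)
bne start: taken
add $t7, $t7, 11 → $t7=26+11=37
lw $t7, 0($t1) → $t7=M[208]=3
add $t7, $t7, 8 → $t7=3+8=11
xor $t7, $t7, 15 → $t7=11^15=4
add $t1, $t1, 4 → $t1=208+4=212
add $t3, $t3, 3 → $t3=8+3=11
cmp $t3, 11  (cmp 11,11)
bne start: not taken
halt.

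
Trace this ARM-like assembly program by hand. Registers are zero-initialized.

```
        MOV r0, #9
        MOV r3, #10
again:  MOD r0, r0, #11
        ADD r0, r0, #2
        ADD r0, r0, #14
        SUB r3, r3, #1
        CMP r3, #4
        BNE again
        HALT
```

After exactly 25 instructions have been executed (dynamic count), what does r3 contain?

r0=9
r3=10
r0=9%11=9
r0=9+2=11
r0=11+14=25
r3=10-1=9
CMP r3, #4  (cmp 9,4)
BNE again: taken
r0=25%11=3
r0=3+2=5
r0=5+14=19
r3=9-1=8
CMP r3, #4  (cmp 8,4)
BNE again: taken
r0=19%11=8
r0=8+2=10
r0=10+14=24
r3=8-1=7
CMP r3, #4  (cmp 7,4)
BNE again: taken
r0=24%11=2
r0=2+2=4
r0=4+14=18
r3=7-1=6
CMP r3, #4  (cmp 6,4)
After step 25: r3 = 6.

6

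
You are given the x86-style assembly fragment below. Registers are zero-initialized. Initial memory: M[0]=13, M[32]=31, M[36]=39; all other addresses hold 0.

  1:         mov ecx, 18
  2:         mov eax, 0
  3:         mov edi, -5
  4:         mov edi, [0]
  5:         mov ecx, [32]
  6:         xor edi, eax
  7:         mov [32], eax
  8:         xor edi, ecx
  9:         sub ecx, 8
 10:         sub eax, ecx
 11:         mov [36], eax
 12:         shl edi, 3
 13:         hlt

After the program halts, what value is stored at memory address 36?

-23

ecx=18
eax=0
edi=-5
edi=M[0]=13
ecx=M[32]=31
edi=13^0=13
mov [32], eax → M[32]=0
edi=13^31=18
ecx=31-8=23
eax=0-23=-23
mov [36], eax → M[36]=-23
edi=18<<3=144
halt.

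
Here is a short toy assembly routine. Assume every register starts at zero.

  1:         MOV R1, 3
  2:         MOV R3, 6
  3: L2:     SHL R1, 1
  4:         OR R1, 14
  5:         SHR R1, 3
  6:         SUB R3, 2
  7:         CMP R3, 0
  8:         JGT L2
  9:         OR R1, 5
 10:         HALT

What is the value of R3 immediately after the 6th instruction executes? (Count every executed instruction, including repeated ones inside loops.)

4

R1=3
R3=6
R1=3<<1=6
R1=6|14=14
R1=14>>3=1
R3=6-2=4
After step 6: R3 = 4.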